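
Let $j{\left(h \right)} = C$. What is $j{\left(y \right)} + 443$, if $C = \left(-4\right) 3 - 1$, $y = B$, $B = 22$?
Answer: $430$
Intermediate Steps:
$y = 22$
$C = -13$ ($C = -12 - 1 = -13$)
$j{\left(h \right)} = -13$
$j{\left(y \right)} + 443 = -13 + 443 = 430$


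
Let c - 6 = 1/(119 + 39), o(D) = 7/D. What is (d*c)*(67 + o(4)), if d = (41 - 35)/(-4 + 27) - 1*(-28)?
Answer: 84816875/7268 ≈ 11670.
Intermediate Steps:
c = 949/158 (c = 6 + 1/(119 + 39) = 6 + 1/158 = 949/158 ≈ 6.0063)
d = 650/23 (d = 6/23 + 28 = 650/23 ≈ 28.261)
(d*c)*(67 + o(4)) = ((650/23)*(949/158))*(67 + 7/4) = 308425*(67 + 7*(¼))/1817 = 308425*(67 + 7/4)/1817 = (308425/1817)*(275/4) = 84816875/7268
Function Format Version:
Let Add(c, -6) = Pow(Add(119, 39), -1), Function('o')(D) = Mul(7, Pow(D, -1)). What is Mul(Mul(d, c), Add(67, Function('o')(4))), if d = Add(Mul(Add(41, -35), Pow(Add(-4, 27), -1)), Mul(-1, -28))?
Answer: Rational(84816875, 7268) ≈ 11670.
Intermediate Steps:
c = Rational(949, 158) (c = Add(6, Pow(Add(119, 39), -1)) = Add(6, Pow(158, -1)) = Add(6, Rational(1, 158)) = Rational(949, 158) ≈ 6.0063)
d = Rational(650, 23) (d = Add(Mul(6, Pow(23, -1)), 28) = Add(Mul(6, Rational(1, 23)), 28) = Add(Rational(6, 23), 28) = Rational(650, 23) ≈ 28.261)
Mul(Mul(d, c), Add(67, Function('o')(4))) = Mul(Mul(Rational(650, 23), Rational(949, 158)), Add(67, Mul(7, Pow(4, -1)))) = Mul(Rational(308425, 1817), Add(67, Mul(7, Rational(1, 4)))) = Mul(Rational(308425, 1817), Add(67, Rational(7, 4))) = Mul(Rational(308425, 1817), Rational(275, 4)) = Rational(84816875, 7268)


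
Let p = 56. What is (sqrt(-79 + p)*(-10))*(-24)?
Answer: 240*I*sqrt(23) ≈ 1151.0*I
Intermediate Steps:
(sqrt(-79 + p)*(-10))*(-24) = (sqrt(-79 + 56)*(-10))*(-24) = (sqrt(-23)*(-10))*(-24) = ((I*sqrt(23))*(-10))*(-24) = -10*I*sqrt(23)*(-24) = 240*I*sqrt(23)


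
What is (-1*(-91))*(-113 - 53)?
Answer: -15106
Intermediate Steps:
(-1*(-91))*(-113 - 53) = 91*(-166) = -15106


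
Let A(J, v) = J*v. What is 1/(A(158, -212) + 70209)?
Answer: 1/36713 ≈ 2.7238e-5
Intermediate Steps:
1/(A(158, -212) + 70209) = 1/(158*(-212) + 70209) = 1/(-33496 + 70209) = 1/36713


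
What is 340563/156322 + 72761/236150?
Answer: 22949524373/9228860075 ≈ 2.4867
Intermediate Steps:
340563/156322 + 72761/236150 = 22949524373/9228860075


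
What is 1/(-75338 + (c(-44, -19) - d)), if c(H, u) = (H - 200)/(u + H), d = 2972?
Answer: -63/4933286 ≈ -1.2770e-5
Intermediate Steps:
c(H, u) = (-200 + H)/(H + u)
1/(-75338 + (c(-44, -19) - d)) = 1/(-75338 + ((-200 - 44)/(-44 - 19) - 1*2972)) = 1/(-75338 + (-244/(-63) - 2972)) = 1/(-75338 + (-1/63*(-244) - 2972)) = 1/(-75338 + (244/63 - 2972)) = 1/(-75338 - 186992/63) = 1/(-4933286/63) = -63/4933286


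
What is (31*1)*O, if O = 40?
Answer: 1240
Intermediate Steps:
(31*1)*O = (31*1)*40 = 31*40 = 1240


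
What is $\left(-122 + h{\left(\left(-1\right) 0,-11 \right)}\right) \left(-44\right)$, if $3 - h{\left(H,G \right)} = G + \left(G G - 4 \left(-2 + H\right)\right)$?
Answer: $10428$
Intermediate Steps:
$h{\left(H,G \right)} = -5 - G - G^{2} + 4 H$ ($h{\left(H,G \right)} = 3 - \left(G + \left(G G - 4 \left(-2 + H\right)\right)\right) = 3 - \left(G - \left(-8 - G^{2} + 4 H\right)\right) = 3 - \left(G + \left(8 + G^{2} - 4 H\right)\right) = 3 - \left(8 + G + G^{2} - 4 H\right) = -5 - G - G^{2} + 4 H$)
$\left(-122 + h{\left(\left(-1\right) 0,-11 \right)}\right) \left(-44\right) = \left(-122 - \left(115 - \left(-4\right) 0\right)\right) \left(-44\right) = \left(-122 + \left(-5 + 11 - 121 + 4 \cdot 0\right)\right) \left(-44\right) = \left(-122 + \left(-5 + 11 - 121 + 0\right)\right) \left(-44\right) = \left(-122 - 115\right) \left(-44\right) = \left(-237\right) \left(-44\right) = 10428$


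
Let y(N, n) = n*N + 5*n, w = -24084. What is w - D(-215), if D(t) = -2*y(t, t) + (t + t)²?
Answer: -118684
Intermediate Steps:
y(N, n) = 5*n + N*n (y(N, n) = N*n + 5*n = 5*n + N*n)
D(t) = 4*t² - 2*t*(5 + t) (D(t) = -2*t*(5 + t) + (t + t)² = -2*t*(5 + t) + (2*t)² = -2*t*(5 + t) + 4*t² = 4*t² - 2*t*(5 + t))
w - D(-215) = -24084 - 2*(-215)*(-5 - 215) = -24084 - 2*(-215)*(-220) = -24084 - 1*94600 = -24084 - 94600 = -118684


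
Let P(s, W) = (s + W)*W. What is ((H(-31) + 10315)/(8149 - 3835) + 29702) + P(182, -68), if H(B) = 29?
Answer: 15783774/719 ≈ 21952.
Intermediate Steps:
P(s, W) = W*(W + s) (P(s, W) = (W + s)*W = W*(W + s))
((H(-31) + 10315)/(8149 - 3835) + 29702) + P(182, -68) = ((29 + 10315)/(8149 - 3835) + 29702) - 68*(-68 + 182) = (10344/4314 + 29702) - 68*114 = (10344*(1/4314) + 29702) - 7752 = (1724/719 + 29702) - 7752 = 21357462/719 - 7752 = 15783774/719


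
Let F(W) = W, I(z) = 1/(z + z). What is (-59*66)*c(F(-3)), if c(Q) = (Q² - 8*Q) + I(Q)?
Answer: -127853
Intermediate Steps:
I(z) = 1/(2*z)
c(Q) = Q² + 1/(2*Q) - 8*Q (c(Q) = (Q² - 8*Q) + 1/(2*Q) = Q² + 1/(2*Q) - 8*Q)
(-59*66)*c(F(-3)) = (-59*66)*((-3)² + (½)/(-3) - 8*(-3)) = -3894*(9 + (½)*(-⅓) + 24) = -3894*(9 - ⅙ + 24) = -3894*197/6 = -127853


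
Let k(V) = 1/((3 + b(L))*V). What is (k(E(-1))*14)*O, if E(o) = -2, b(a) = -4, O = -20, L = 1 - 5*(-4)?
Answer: -140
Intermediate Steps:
L = 21 (L = 1 + 20 = 21)
k(V) = -1/V (k(V) = 1/((3 - 4)*V) = 1/((-1)*V) = -1/V)
(k(E(-1))*14)*O = (-1/(-2)*14)*(-20) = (-1*(-½)*14)*(-20) = ((½)*14)*(-20) = 7*(-20) = -140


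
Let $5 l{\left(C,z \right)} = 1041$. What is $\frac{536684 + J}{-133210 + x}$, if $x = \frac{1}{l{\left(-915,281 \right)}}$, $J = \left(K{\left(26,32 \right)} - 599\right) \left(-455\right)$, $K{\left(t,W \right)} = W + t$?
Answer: $- \frac{814935399}{138671605} \approx -5.8767$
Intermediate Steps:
$l{\left(C,z \right)} = \frac{1041}{5}$ ($l{\left(C,z \right)} = \frac{1}{5} \cdot 1041 = \frac{1041}{5}$)
$J = 246155$ ($J = \left(\left(32 + 26\right) - 599\right) \left(-455\right) = \left(58 - 599\right) \left(-455\right) = \left(-541\right) \left(-455\right) = 246155$)
$x = \frac{5}{1041}$ ($x = \frac{1}{\frac{1041}{5}} = \frac{5}{1041} \approx 0.0048031$)
$\frac{536684 + J}{-133210 + x} = \frac{536684 + 246155}{-133210 + \frac{5}{1041}} = \frac{782839}{- \frac{138671605}{1041}} = 782839 \left(- \frac{1041}{138671605}\right) = - \frac{814935399}{138671605}$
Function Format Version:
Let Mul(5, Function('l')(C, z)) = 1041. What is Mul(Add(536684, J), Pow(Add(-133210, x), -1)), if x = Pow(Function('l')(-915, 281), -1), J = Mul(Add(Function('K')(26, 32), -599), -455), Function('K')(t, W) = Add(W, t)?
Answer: Rational(-814935399, 138671605) ≈ -5.8767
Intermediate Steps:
Function('l')(C, z) = Rational(1041, 5) (Function('l')(C, z) = Mul(Rational(1, 5), 1041) = Rational(1041, 5))
J = 246155 (J = Mul(Add(Add(32, 26), -599), -455) = Mul(Add(58, -599), -455) = Mul(-541, -455) = 246155)
x = Rational(5, 1041) (x = Pow(Rational(1041, 5), -1) = Rational(5, 1041) ≈ 0.0048031)
Mul(Add(536684, J), Pow(Add(-133210, x), -1)) = Mul(Add(536684, 246155), Pow(Add(-133210, Rational(5, 1041)), -1)) = Mul(782839, Pow(Rational(-138671605, 1041), -1)) = Mul(782839, Rational(-1041, 138671605)) = Rational(-814935399, 138671605)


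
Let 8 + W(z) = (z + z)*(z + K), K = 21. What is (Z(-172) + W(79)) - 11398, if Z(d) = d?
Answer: 4222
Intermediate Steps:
W(z) = -8 + 2*z*(21 + z) (W(z) = -8 + (z + z)*(z + 21) = -8 + (2*z)*(21 + z) = -8 + 2*z*(21 + z))
(Z(-172) + W(79)) - 11398 = (-172 + (-8 + 2*79² + 42*79)) - 11398 = (-172 + (-8 + 2*6241 + 3318)) - 11398 = (-172 + (-8 + 12482 + 3318)) - 11398 = (-172 + 15792) - 11398 = 15620 - 11398 = 4222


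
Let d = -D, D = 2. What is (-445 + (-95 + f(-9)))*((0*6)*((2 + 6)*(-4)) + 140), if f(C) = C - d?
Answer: -76580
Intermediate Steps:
d = -2 (d = -1*2 = -2)
f(C) = 2 + C (f(C) = C - 1*(-2) = C + 2 = 2 + C)
(-445 + (-95 + f(-9)))*((0*6)*((2 + 6)*(-4)) + 140) = (-445 + (-95 + (2 - 9)))*((0*6)*((2 + 6)*(-4)) + 140) = (-445 + (-95 - 7))*(0*(8*(-4)) + 140) = (-445 - 102)*(0*(-32) + 140) = -547*(0 + 140) = -547*140 = -76580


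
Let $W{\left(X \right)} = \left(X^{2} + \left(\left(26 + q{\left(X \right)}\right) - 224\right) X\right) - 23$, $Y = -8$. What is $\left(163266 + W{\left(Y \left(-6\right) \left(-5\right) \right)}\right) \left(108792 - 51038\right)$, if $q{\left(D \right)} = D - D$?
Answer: $15499036702$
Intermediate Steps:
$q{\left(D \right)} = 0$
$W{\left(X \right)} = -23 + X^{2} - 198 X$ ($W{\left(X \right)} = \left(X^{2} + \left(\left(26 + 0\right) - 224\right) X\right) - 23 = \left(X^{2} + \left(26 - 224\right) X\right) - 23 = \left(X^{2} - 198 X\right) - 23 = -23 + X^{2} - 198 X$)
$\left(163266 + W{\left(Y \left(-6\right) \left(-5\right) \right)}\right) \left(108792 - 51038\right) = \left(163266 - \left(23 - 57600 + 198 \left(\left(-8\right) \left(-6\right)\right) \left(-5\right)\right)\right) \left(108792 - 51038\right) = \left(163266 - \left(23 - 57600 + 198 \cdot 48 \left(-5\right)\right)\right) 57754 = \left(163266 - \left(-47497 - 57600\right)\right) 57754 = \left(163266 + \left(-23 + 57600 + 47520\right)\right) 57754 = \left(163266 + 105097\right) 57754 = 268363 \cdot 57754 = 15499036702$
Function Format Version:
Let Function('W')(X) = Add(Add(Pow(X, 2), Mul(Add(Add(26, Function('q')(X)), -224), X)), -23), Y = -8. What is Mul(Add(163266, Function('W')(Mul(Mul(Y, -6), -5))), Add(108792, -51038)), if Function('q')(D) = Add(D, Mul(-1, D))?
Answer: 15499036702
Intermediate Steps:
Function('q')(D) = 0
Function('W')(X) = Add(-23, Pow(X, 2), Mul(-198, X)) (Function('W')(X) = Add(Add(Pow(X, 2), Mul(Add(Add(26, 0), -224), X)), -23) = Add(Add(Pow(X, 2), Mul(Add(26, -224), X)), -23) = Add(Add(Pow(X, 2), Mul(-198, X)), -23) = Add(-23, Pow(X, 2), Mul(-198, X)))
Mul(Add(163266, Function('W')(Mul(Mul(Y, -6), -5))), Add(108792, -51038)) = Mul(Add(163266, Add(-23, Pow(Mul(Mul(-8, -6), -5), 2), Mul(-198, Mul(Mul(-8, -6), -5)))), Add(108792, -51038)) = Mul(Add(163266, Add(-23, Pow(Mul(48, -5), 2), Mul(-198, Mul(48, -5)))), 57754) = Mul(Add(163266, Add(-23, Pow(-240, 2), Mul(-198, -240))), 57754) = Mul(Add(163266, Add(-23, 57600, 47520)), 57754) = Mul(Add(163266, 105097), 57754) = Mul(268363, 57754) = 15499036702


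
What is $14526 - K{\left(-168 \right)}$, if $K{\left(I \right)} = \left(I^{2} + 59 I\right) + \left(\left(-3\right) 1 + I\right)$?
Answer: $-3615$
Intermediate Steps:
$K{\left(I \right)} = -3 + I^{2} + 60 I$ ($K{\left(I \right)} = \left(I^{2} + 59 I\right) + \left(-3 + I\right) = -3 + I^{2} + 60 I$)
$14526 - K{\left(-168 \right)} = 14526 - \left(-3 + \left(-168\right)^{2} + 60 \left(-168\right)\right) = 14526 - \left(-3 + 28224 - 10080\right) = 14526 - 18141 = -3615$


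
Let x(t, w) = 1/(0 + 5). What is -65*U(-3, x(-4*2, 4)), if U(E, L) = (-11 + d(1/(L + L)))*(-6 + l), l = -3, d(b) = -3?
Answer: -8190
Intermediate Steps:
x(t, w) = ⅕ (x(t, w) = 1/5 = ⅕)
U(E, L) = 126 (U(E, L) = (-11 - 3)*(-6 - 3) = -14*(-9) = 126)
-65*U(-3, x(-4*2, 4)) = -65*126 = -8190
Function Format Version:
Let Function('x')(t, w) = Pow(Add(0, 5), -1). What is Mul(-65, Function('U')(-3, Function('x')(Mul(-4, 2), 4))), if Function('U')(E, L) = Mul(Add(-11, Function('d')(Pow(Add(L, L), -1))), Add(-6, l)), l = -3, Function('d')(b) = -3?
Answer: -8190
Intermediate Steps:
Function('x')(t, w) = Rational(1, 5) (Function('x')(t, w) = Pow(5, -1) = Rational(1, 5))
Function('U')(E, L) = 126 (Function('U')(E, L) = Mul(Add(-11, -3), Add(-6, -3)) = Mul(-14, -9) = 126)
Mul(-65, Function('U')(-3, Function('x')(Mul(-4, 2), 4))) = Mul(-65, 126) = -8190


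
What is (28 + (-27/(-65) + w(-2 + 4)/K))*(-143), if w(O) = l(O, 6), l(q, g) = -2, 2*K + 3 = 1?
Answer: -21747/5 ≈ -4349.4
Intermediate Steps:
K = -1 (K = -3/2 + (1/2)*1 = -3/2 + 1/2 = -1)
w(O) = -2
(28 + (-27/(-65) + w(-2 + 4)/K))*(-143) = (28 + (-27/(-65) - 2/(-1)))*(-143) = (28 + (-27*(-1/65) - 2*(-1)))*(-143) = (28 + (27/65 + 2))*(-143) = (28 + 157/65)*(-143) = (1977/65)*(-143) = -21747/5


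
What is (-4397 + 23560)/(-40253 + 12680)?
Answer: -19163/27573 ≈ -0.69499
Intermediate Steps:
(-4397 + 23560)/(-40253 + 12680) = 19163/(-27573) = 19163*(-1/27573) = -19163/27573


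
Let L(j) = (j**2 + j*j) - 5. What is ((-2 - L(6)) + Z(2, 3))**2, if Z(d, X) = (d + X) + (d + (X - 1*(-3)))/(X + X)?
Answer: 35344/9 ≈ 3927.1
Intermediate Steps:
L(j) = -5 + 2*j**2 (L(j) = (j**2 + j**2) - 5 = 2*j**2 - 5 = -5 + 2*j**2)
Z(d, X) = X + d + (3 + X + d)/(2*X) (Z(d, X) = (X + d) + (d + (X + 3))/((2*X)) = (X + d) + (d + (3 + X))*(1/(2*X)) = (X + d) + (3 + X + d)*(1/(2*X)) = (X + d) + (3 + X + d)/(2*X) = X + d + (3 + X + d)/(2*X))
((-2 - L(6)) + Z(2, 3))**2 = ((-2 - (-5 + 2*6**2)) + (1/2)*(3 + 2 + 3*(1 + 2*3 + 2*2))/3)**2 = ((-2 - (-5 + 2*36)) + (1/2)*(1/3)*(3 + 2 + 3*(1 + 6 + 4)))**2 = ((-2 - (-5 + 72)) + (1/2)*(1/3)*(3 + 2 + 3*11))**2 = ((-2 - 1*67) + (1/2)*(1/3)*(3 + 2 + 33))**2 = ((-2 - 67) + (1/2)*(1/3)*38)**2 = (-69 + 19/3)**2 = (-188/3)**2 = 35344/9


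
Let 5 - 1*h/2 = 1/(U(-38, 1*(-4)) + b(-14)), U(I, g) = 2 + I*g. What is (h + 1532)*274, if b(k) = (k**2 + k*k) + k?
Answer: 56193427/133 ≈ 4.2251e+5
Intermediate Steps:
b(k) = k + 2*k**2 (b(k) = (k**2 + k**2) + k = 2*k**2 + k = k + 2*k**2)
h = 2659/266 (h = 10 - 2/((2 - 38*(-4)) - 14*(1 + 2*(-14))) = 10 - 2/((2 - 38*(-4)) - 14*(1 - 28)) = 10 - 2/((2 + 152) - 14*(-27)) = 10 - 2/(154 + 378) = 10 - 2/532 = 10 - 2*1/532 = 10 - 1/266 = 2659/266 ≈ 9.9962)
(h + 1532)*274 = (2659/266 + 1532)*274 = (410171/266)*274 = 56193427/133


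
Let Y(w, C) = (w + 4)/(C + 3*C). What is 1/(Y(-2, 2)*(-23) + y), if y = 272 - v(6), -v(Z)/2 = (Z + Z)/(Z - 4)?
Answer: 4/1113 ≈ 0.0035939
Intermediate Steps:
Y(w, C) = (4 + w)/(4*C) (Y(w, C) = (4 + w)/((4*C)) = (4 + w)*(1/(4*C)) = (4 + w)/(4*C))
v(Z) = -4*Z/(-4 + Z) (v(Z) = -2*(Z + Z)/(Z - 4) = -2*2*Z/(-4 + Z) = -4*Z/(-4 + Z))
y = 284 (y = 272 - (-4)*6/(-4 + 6) = 272 - (-4)*6/2 = 272 - 1*(-12) = 272 + 12 = 284)
1/(Y(-2, 2)*(-23) + y) = 1/(((¼)*(4 - 2)/2)*(-23) + 284) = 1/(((¼)*(½)*2)*(-23) + 284) = 1/((¼)*(-23) + 284) = 1/(-23/4 + 284) = 1/(1113/4) = 4/1113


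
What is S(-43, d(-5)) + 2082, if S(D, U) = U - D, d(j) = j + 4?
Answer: 2124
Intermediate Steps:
d(j) = 4 + j
S(-43, d(-5)) + 2082 = ((4 - 5) - 1*(-43)) + 2082 = (-1 + 43) + 2082 = 42 + 2082 = 2124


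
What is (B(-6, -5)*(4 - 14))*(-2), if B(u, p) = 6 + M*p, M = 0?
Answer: 120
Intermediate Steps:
B(u, p) = 6 (B(u, p) = 6 + 0*p = 6 + 0 = 6)
(B(-6, -5)*(4 - 14))*(-2) = (6*(4 - 14))*(-2) = (6*(-10))*(-2) = -60*(-2) = 120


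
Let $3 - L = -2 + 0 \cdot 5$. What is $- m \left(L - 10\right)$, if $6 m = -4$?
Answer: $- \frac{10}{3} \approx -3.3333$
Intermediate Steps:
$m = - \frac{2}{3}$ ($m = \frac{1}{6} \left(-4\right) = - \frac{2}{3} \approx -0.66667$)
$L = 5$ ($L = 3 - \left(-2 + 0 \cdot 5\right) = 3 - \left(-2 + 0\right) = 3 - -2 = 3 + 2 = 5$)
$- m \left(L - 10\right) = \left(-1\right) \left(- \frac{2}{3}\right) \left(5 - 10\right) = \frac{2}{3} \left(-5\right) = - \frac{10}{3}$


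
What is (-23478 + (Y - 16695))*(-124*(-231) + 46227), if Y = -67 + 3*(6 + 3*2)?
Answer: -3010113684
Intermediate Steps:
Y = -31 (Y = -67 + 3*(6 + 6) = -67 + 3*12 = -67 + 36 = -31)
(-23478 + (Y - 16695))*(-124*(-231) + 46227) = (-23478 + (-31 - 16695))*(-124*(-231) + 46227) = (-23478 - 16726)*(28644 + 46227) = -40204*74871 = -3010113684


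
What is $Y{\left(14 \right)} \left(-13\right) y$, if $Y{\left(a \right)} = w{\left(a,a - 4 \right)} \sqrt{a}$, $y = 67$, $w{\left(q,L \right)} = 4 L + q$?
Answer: $- 47034 \sqrt{14} \approx -1.7599 \cdot 10^{5}$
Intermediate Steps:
$w{\left(q,L \right)} = q + 4 L$
$Y{\left(a \right)} = \sqrt{a} \left(-16 + 5 a\right)$ ($Y{\left(a \right)} = \left(a + 4 \left(a - 4\right)\right) \sqrt{a} = \left(a + 4 \left(-4 + a\right)\right) \sqrt{a} = \left(a + \left(-16 + 4 a\right)\right) \sqrt{a} = \left(-16 + 5 a\right) \sqrt{a} = \sqrt{a} \left(-16 + 5 a\right)$)
$Y{\left(14 \right)} \left(-13\right) y = \sqrt{14} \left(-16 + 5 \cdot 14\right) \left(-13\right) 67 = \sqrt{14} \left(-16 + 70\right) \left(-13\right) 67 = \sqrt{14} \cdot 54 \left(-13\right) 67 = 54 \sqrt{14} \left(-13\right) 67 = - 702 \sqrt{14} \cdot 67 = - 47034 \sqrt{14}$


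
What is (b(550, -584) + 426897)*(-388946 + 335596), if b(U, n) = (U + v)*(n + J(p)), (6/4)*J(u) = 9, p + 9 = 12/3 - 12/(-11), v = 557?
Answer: 11360829150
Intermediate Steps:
p = -43/11 (p = -9 + (12/3 - 12/(-11)) = -9 + (12*(⅓) - 12*(-1/11)) = -9 + (4 + 12/11) = -9 + 56/11 = -43/11 ≈ -3.9091)
J(u) = 6 (J(u) = (⅔)*9 = 6)
b(U, n) = (6 + n)*(557 + U) (b(U, n) = (U + 557)*(n + 6) = (557 + U)*(6 + n) = (6 + n)*(557 + U))
(b(550, -584) + 426897)*(-388946 + 335596) = ((3342 + 6*550 + 557*(-584) + 550*(-584)) + 426897)*(-388946 + 335596) = ((3342 + 3300 - 325288 - 321200) + 426897)*(-53350) = (-639846 + 426897)*(-53350) = -212949*(-53350) = 11360829150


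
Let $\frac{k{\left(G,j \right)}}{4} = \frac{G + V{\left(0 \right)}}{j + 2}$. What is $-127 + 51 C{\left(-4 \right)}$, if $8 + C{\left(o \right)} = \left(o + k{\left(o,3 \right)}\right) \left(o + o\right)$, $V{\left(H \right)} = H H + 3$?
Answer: $\frac{7117}{5} \approx 1423.4$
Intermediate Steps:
$V{\left(H \right)} = 3 + H^{2}$ ($V{\left(H \right)} = H^{2} + 3 = 3 + H^{2}$)
$k{\left(G,j \right)} = \frac{4 \left(3 + G\right)}{2 + j}$ ($k{\left(G,j \right)} = 4 \frac{G + \left(3 + 0^{2}\right)}{j + 2} = 4 \frac{G + \left(3 + 0\right)}{2 + j} = 4 \frac{G + 3}{2 + j} = 4 \frac{3 + G}{2 + j} = \frac{4 \left(3 + G\right)}{2 + j}$)
$C{\left(o \right)} = -8 + 2 o \left(\frac{12}{5} + \frac{9 o}{5}\right)$ ($C{\left(o \right)} = -8 + \left(o + \frac{4 \left(3 + o\right)}{2 + 3}\right) \left(o + o\right) = -8 + \left(o + \frac{4 \left(3 + o\right)}{5}\right) 2 o = -8 + \left(o + 4 \cdot \frac{1}{5} \left(3 + o\right)\right) 2 o = -8 + \left(o + \left(\frac{12}{5} + \frac{4 o}{5}\right)\right) 2 o = -8 + \left(\frac{12}{5} + \frac{9 o}{5}\right) 2 o = -8 + 2 o \left(\frac{12}{5} + \frac{9 o}{5}\right)$)
$-127 + 51 C{\left(-4 \right)} = -127 + 51 \left(-8 + \frac{18 \left(-4\right)^{2}}{5} + \frac{24}{5} \left(-4\right)\right) = -127 + 51 \left(-8 + \frac{18}{5} \cdot 16 - \frac{96}{5}\right) = -127 + 51 \left(-8 + \frac{288}{5} - \frac{96}{5}\right) = -127 + 51 \cdot \frac{152}{5} = -127 + \frac{7752}{5} = \frac{7117}{5}$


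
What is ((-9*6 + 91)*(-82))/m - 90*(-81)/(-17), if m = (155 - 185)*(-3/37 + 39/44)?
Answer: -101373358/334305 ≈ -303.24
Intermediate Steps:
m = -19665/814 (m = -30*(-3*1/37 + 39*(1/44)) = -30*(-3/37 + 39/44) = -30*1311/1628 = -19665/814 ≈ -24.158)
((-9*6 + 91)*(-82))/m - 90*(-81)/(-17) = ((-9*6 + 91)*(-82))/(-19665/814) - 90*(-81)/(-17) = ((-54 + 91)*(-82))*(-814/19665) + 7290*(-1/17) = (37*(-82))*(-814/19665) - 7290/17 = -3034*(-814/19665) - 7290/17 = 2469676/19665 - 7290/17 = -101373358/334305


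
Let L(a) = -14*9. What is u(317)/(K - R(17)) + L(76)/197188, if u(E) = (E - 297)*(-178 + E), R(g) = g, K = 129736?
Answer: 265919023/12789515086 ≈ 0.020792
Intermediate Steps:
L(a) = -126
u(E) = (-297 + E)*(-178 + E)
u(317)/(K - R(17)) + L(76)/197188 = (52866 + 317² - 475*317)/(129736 - 1*17) - 126/197188 = (52866 + 100489 - 150575)/(129736 - 17) - 126*1/197188 = 2780/129719 - 63/98594 = 265919023/12789515086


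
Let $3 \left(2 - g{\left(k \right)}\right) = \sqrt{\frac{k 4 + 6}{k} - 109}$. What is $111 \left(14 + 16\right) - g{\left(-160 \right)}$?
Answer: $3328 + \frac{i \sqrt{42015}}{60} \approx 3328.0 + 3.4163 i$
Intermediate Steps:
$g{\left(k \right)} = 2 - \frac{\sqrt{-109 + \frac{6 + 4 k}{k}}}{3}$ ($g{\left(k \right)} = 2 - \frac{\sqrt{\frac{k 4 + 6}{k} - 109}}{3} = 2 - \frac{\sqrt{\frac{4 k + 6}{k} - 109}}{3} = 2 - \frac{\sqrt{\frac{6 + 4 k}{k} - 109}}{3} = 2 - \frac{\sqrt{-109 + \frac{6 + 4 k}{k}}}{3}$)
$111 \left(14 + 16\right) - g{\left(-160 \right)} = 111 \left(14 + 16\right) - \left(2 - \frac{\sqrt{-105 + \frac{6}{-160}}}{3}\right) = 111 \cdot 30 - \left(2 - \frac{\sqrt{-105 + 6 \left(- \frac{1}{160}\right)}}{3}\right) = 3330 - \left(2 - \frac{\sqrt{-105 - \frac{3}{80}}}{3}\right) = 3330 - \left(2 - \frac{\sqrt{- \frac{8403}{80}}}{3}\right) = 3330 - \left(2 - \frac{\frac{1}{20} i \sqrt{42015}}{3}\right) = 3330 - \left(2 - \frac{i \sqrt{42015}}{60}\right) = 3328 + \frac{i \sqrt{42015}}{60}$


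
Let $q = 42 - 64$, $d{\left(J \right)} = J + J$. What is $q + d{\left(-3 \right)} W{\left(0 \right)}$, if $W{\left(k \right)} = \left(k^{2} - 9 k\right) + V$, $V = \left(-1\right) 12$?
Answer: $50$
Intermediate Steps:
$d{\left(J \right)} = 2 J$
$q = -22$ ($q = 42 - 64 = -22$)
$V = -12$
$W{\left(k \right)} = -12 + k^{2} - 9 k$ ($W{\left(k \right)} = \left(k^{2} - 9 k\right) - 12 = -12 + k^{2} - 9 k$)
$q + d{\left(-3 \right)} W{\left(0 \right)} = -22 + 2 \left(-3\right) \left(-12 + 0^{2} - 0\right) = -22 - 6 \left(-12 + 0 + 0\right) = -22 - -72 = -22 + 72 = 50$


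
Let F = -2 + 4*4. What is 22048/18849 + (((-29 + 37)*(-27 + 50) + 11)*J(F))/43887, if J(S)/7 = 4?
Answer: 356845372/275742021 ≈ 1.2941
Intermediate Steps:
F = 14 (F = -2 + 16 = 14)
J(S) = 28 (J(S) = 7*4 = 28)
22048/18849 + (((-29 + 37)*(-27 + 50) + 11)*J(F))/43887 = 22048/18849 + (((-29 + 37)*(-27 + 50) + 11)*28)/43887 = 22048*(1/18849) + ((8*23 + 11)*28)*(1/43887) = 22048/18849 + ((184 + 11)*28)*(1/43887) = 22048/18849 + (195*28)*(1/43887) = 22048/18849 + 5460*(1/43887) = 22048/18849 + 1820/14629 = 356845372/275742021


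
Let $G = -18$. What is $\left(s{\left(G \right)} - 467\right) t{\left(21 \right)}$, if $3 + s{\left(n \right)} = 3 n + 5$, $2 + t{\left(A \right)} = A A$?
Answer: $-227841$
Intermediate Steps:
$t{\left(A \right)} = -2 + A^{2}$ ($t{\left(A \right)} = -2 + A A = -2 + A^{2}$)
$s{\left(n \right)} = 2 + 3 n$ ($s{\left(n \right)} = -3 + \left(3 n + 5\right) = -3 + \left(5 + 3 n\right) = 2 + 3 n$)
$\left(s{\left(G \right)} - 467\right) t{\left(21 \right)} = \left(\left(2 + 3 \left(-18\right)\right) - 467\right) \left(-2 + 21^{2}\right) = \left(\left(2 - 54\right) - 467\right) \left(-2 + 441\right) = \left(-52 - 467\right) 439 = \left(-519\right) 439 = -227841$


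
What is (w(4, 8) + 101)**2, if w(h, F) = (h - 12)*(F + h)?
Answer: 25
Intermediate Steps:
w(h, F) = (-12 + h)*(F + h)
(w(4, 8) + 101)**2 = ((4**2 - 12*8 - 12*4 + 8*4) + 101)**2 = ((16 - 96 - 48 + 32) + 101)**2 = (-96 + 101)**2 = 5**2 = 25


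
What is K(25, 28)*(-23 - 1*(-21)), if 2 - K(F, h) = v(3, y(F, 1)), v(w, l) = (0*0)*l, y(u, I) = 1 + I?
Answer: -4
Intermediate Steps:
v(w, l) = 0 (v(w, l) = 0*l = 0)
K(F, h) = 2 (K(F, h) = 2 - 1*0 = 2 + 0 = 2)
K(25, 28)*(-23 - 1*(-21)) = 2*(-23 - 1*(-21)) = 2*(-23 + 21) = 2*(-2) = -4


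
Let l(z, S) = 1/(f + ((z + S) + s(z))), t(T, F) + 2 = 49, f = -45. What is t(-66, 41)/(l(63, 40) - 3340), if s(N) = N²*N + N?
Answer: -11757896/835561119 ≈ -0.014072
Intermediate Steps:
s(N) = N + N³ (s(N) = N³ + N = N + N³)
t(T, F) = 47 (t(T, F) = -2 + 49 = 47)
l(z, S) = 1/(-45 + S + z³ + 2*z) (l(z, S) = 1/(-45 + ((z + S) + (z + z³))) = 1/(-45 + ((S + z) + (z + z³))) = 1/(-45 + (S + z³ + 2*z)) = 1/(-45 + S + z³ + 2*z))
t(-66, 41)/(l(63, 40) - 3340) = 47/(1/(-45 + 40 + 63³ + 2*63) - 3340) = 47/(1/(-45 + 40 + 250047 + 126) - 3340) = 47/(1/250168 - 3340) = 47/(-835561119/250168) = 47*(-250168/835561119) = -11757896/835561119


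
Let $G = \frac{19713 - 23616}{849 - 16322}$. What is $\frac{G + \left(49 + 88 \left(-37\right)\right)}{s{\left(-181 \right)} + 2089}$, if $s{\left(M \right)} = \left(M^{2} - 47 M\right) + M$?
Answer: $- \frac{2067417}{27835927} \approx -0.074272$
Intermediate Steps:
$s{\left(M \right)} = M^{2} - 46 M$
$G = \frac{3903}{15473}$ ($G = - \frac{3903}{-15473} = \left(-3903\right) \left(- \frac{1}{15473}\right) = \frac{3903}{15473} \approx 0.25225$)
$\frac{G + \left(49 + 88 \left(-37\right)\right)}{s{\left(-181 \right)} + 2089} = \frac{\frac{3903}{15473} + \left(49 + 88 \left(-37\right)\right)}{- 181 \left(-46 - 181\right) + 2089} = \frac{\frac{3903}{15473} + \left(49 - 3256\right)}{\left(-181\right) \left(-227\right) + 2089} = \frac{\frac{3903}{15473} - 3207}{41087 + 2089} = - \frac{49618008}{15473 \cdot 43176} = \left(- \frac{49618008}{15473}\right) \frac{1}{43176} = - \frac{2067417}{27835927}$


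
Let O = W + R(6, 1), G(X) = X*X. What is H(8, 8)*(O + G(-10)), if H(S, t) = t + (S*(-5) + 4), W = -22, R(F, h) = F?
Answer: -2352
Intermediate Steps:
G(X) = X²
O = -16 (O = -22 + 6 = -16)
H(S, t) = 4 + t - 5*S (H(S, t) = t + (-5*S + 4) = t + (4 - 5*S) = 4 + t - 5*S)
H(8, 8)*(O + G(-10)) = (4 + 8 - 5*8)*(-16 + (-10)²) = (4 + 8 - 40)*(-16 + 100) = -28*84 = -2352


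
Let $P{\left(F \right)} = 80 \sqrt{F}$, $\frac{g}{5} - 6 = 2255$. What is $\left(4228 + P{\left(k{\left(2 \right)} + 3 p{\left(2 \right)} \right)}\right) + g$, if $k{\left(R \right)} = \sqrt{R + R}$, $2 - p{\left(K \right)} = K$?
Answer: $15533 + 80 \sqrt{2} \approx 15646.0$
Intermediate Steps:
$p{\left(K \right)} = 2 - K$
$k{\left(R \right)} = \sqrt{2} \sqrt{R}$ ($k{\left(R \right)} = \sqrt{2 R} = \sqrt{2} \sqrt{R}$)
$g = 11305$ ($g = 30 + 5 \cdot 2255 = 30 + 11275 = 11305$)
$\left(4228 + P{\left(k{\left(2 \right)} + 3 p{\left(2 \right)} \right)}\right) + g = \left(4228 + 80 \sqrt{\sqrt{2} \sqrt{2} + 3 \left(2 - 2\right)}\right) + 11305 = \left(4228 + 80 \sqrt{2 + 3 \left(2 - 2\right)}\right) + 11305 = \left(4228 + 80 \sqrt{2 + 3 \cdot 0}\right) + 11305 = \left(4228 + 80 \sqrt{2 + 0}\right) + 11305 = \left(4228 + 80 \sqrt{2}\right) + 11305 = 15533 + 80 \sqrt{2}$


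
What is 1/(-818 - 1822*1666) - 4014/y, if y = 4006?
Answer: -8827269683/8809674720 ≈ -1.0020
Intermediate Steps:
1/(-818 - 1822*1666) - 4014/y = 1/(-818 - 1822*1666) - 4014/4006 = (1/1666)/(-2640) - 4014*1/4006 = -1/2640*1/1666 - 2007/2003 = -1/4398240 - 2007/2003 = -8827269683/8809674720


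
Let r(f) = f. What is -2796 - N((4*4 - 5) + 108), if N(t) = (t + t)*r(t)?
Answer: -31118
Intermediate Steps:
N(t) = 2*t² (N(t) = (t + t)*t = (2*t)*t = 2*t²)
-2796 - N((4*4 - 5) + 108) = -2796 - 2*((4*4 - 5) + 108)² = -2796 - 2*((16 - 5) + 108)² = -2796 - 2*(11 + 108)² = -2796 - 2*119² = -2796 - 2*14161 = -2796 - 1*28322 = -2796 - 28322 = -31118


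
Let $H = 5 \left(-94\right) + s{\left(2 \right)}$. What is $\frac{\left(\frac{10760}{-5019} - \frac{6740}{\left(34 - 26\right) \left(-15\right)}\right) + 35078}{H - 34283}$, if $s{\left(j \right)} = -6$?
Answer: $- \frac{352655245}{348910842} \approx -1.0107$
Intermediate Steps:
$H = -476$ ($H = 5 \left(-94\right) - 6 = -470 - 6 = -476$)
$\frac{\left(\frac{10760}{-5019} - \frac{6740}{\left(34 - 26\right) \left(-15\right)}\right) + 35078}{H - 34283} = \frac{\left(\frac{10760}{-5019} - \frac{6740}{\left(34 - 26\right) \left(-15\right)}\right) + 35078}{-476 - 34283} = \frac{\left(10760 \left(- \frac{1}{5019}\right) - \frac{6740}{8 \left(-15\right)}\right) + 35078}{-34759} = \left(\left(- \frac{10760}{5019} - \frac{6740}{-120}\right) + 35078\right) \left(- \frac{1}{34759}\right) = \left(\left(- \frac{10760}{5019} - - \frac{337}{6}\right) + 35078\right) \left(- \frac{1}{34759}\right) = \left(\left(- \frac{10760}{5019} + \frac{337}{6}\right) + 35078\right) \left(- \frac{1}{34759}\right) = \left(\frac{542281}{10038} + 35078\right) \left(- \frac{1}{34759}\right) = \frac{352655245}{10038} \left(- \frac{1}{34759}\right) = - \frac{352655245}{348910842}$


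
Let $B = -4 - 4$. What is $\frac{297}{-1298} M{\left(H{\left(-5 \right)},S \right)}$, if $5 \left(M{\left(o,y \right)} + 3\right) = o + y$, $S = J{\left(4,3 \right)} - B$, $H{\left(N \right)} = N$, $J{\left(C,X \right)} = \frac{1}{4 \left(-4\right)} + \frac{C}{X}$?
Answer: $\frac{927}{1888} \approx 0.491$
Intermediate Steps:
$J{\left(C,X \right)} = - \frac{1}{16} + \frac{C}{X}$ ($J{\left(C,X \right)} = \frac{1}{4} \left(- \frac{1}{4}\right) + \frac{C}{X} = - \frac{1}{16} + \frac{C}{X}$)
$B = -8$
$S = \frac{445}{48}$ ($S = \frac{4 - \frac{3}{16}}{3} - -8 = \frac{4 - \frac{3}{16}}{3} + 8 = \frac{1}{3} \cdot \frac{61}{16} + 8 = \frac{61}{48} + 8 = \frac{445}{48} \approx 9.2708$)
$M{\left(o,y \right)} = -3 + \frac{o}{5} + \frac{y}{5}$ ($M{\left(o,y \right)} = -3 + \frac{o + y}{5} = -3 + \left(\frac{o}{5} + \frac{y}{5}\right) = -3 + \frac{o}{5} + \frac{y}{5}$)
$\frac{297}{-1298} M{\left(H{\left(-5 \right)},S \right)} = \frac{297}{-1298} \left(-3 + \frac{1}{5} \left(-5\right) + \frac{1}{5} \cdot \frac{445}{48}\right) = 297 \left(- \frac{1}{1298}\right) \left(-3 - 1 + \frac{89}{48}\right) = \left(- \frac{27}{118}\right) \left(- \frac{103}{48}\right) = \frac{927}{1888}$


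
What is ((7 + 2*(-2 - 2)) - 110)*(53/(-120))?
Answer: 1961/40 ≈ 49.025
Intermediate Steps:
((7 + 2*(-2 - 2)) - 110)*(53/(-120)) = ((7 + 2*(-4)) - 110)*(53*(-1/120)) = ((7 - 8) - 110)*(-53/120) = (-1 - 110)*(-53/120) = -111*(-53/120) = 1961/40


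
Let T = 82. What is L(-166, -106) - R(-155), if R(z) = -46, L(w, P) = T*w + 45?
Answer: -13521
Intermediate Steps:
L(w, P) = 45 + 82*w (L(w, P) = 82*w + 45 = 45 + 82*w)
L(-166, -106) - R(-155) = (45 + 82*(-166)) - 1*(-46) = (45 - 13612) + 46 = -13567 + 46 = -13521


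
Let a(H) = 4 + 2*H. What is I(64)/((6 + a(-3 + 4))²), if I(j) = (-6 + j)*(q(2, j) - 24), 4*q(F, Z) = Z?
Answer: -29/9 ≈ -3.2222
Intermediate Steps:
q(F, Z) = Z/4
I(j) = (-24 + j/4)*(-6 + j) (I(j) = (-6 + j)*(j/4 - 24) = (-6 + j)*(-24 + j/4) = (-24 + j/4)*(-6 + j))
I(64)/((6 + a(-3 + 4))²) = (144 - 51/2*64 + (¼)*64²)/((6 + (4 + 2*(-3 + 4)))²) = (144 - 1632 + (¼)*4096)/((6 + (4 + 2*1))²) = (144 - 1632 + 1024)/((6 + (4 + 2))²) = -464/(6 + 6)² = -464/(12²) = -464/144 = -464*1/144 = -29/9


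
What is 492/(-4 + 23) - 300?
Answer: -5208/19 ≈ -274.11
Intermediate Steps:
492/(-4 + 23) - 300 = 492/19 - 300 = -5208/19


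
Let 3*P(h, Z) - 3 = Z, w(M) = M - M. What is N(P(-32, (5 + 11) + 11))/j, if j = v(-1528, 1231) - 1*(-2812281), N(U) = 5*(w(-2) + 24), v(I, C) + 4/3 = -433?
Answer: 18/421777 ≈ 4.2677e-5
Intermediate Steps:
w(M) = 0
v(I, C) = -1303/3 (v(I, C) = -4/3 - 433 = -1303/3)
P(h, Z) = 1 + Z/3
N(U) = 120 (N(U) = 5*(0 + 24) = 5*24 = 120)
j = 8435540/3 (j = -1303/3 - 1*(-2812281) = -1303/3 + 2812281 = 8435540/3 ≈ 2.8118e+6)
N(P(-32, (5 + 11) + 11))/j = 120/(8435540/3) = 120*(3/8435540) = 18/421777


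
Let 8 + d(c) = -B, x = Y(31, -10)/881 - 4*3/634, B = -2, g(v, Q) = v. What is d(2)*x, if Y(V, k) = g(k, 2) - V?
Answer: 109698/279277 ≈ 0.39279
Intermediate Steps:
Y(V, k) = k - V
x = -18283/279277 (x = (-10 - 1*31)/881 - 4*3/634 = (-10 - 31)*(1/881) - 12*1/634 = -41*1/881 - 6/317 = -41/881 - 6/317 = -18283/279277 ≈ -0.065465)
d(c) = -6 (d(c) = -8 - 1*(-2) = -8 + 2 = -6)
d(2)*x = -6*(-18283/279277) = 109698/279277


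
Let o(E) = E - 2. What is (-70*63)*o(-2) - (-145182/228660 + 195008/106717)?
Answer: 71736763583169/4066984870 ≈ 17639.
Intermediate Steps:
o(E) = -2 + E
(-70*63)*o(-2) - (-145182/228660 + 195008/106717) = (-70*63)*(-2 - 2) - (-145182/228660 + 195008/106717) = -4410*(-4) - (-145182*1/228660 + 195008*(1/106717)) = 17640 - (-24197/38110 + 195008/106717) = 17640 - 1*4849523631/4066984870 = 17640 - 4849523631/4066984870 = 71736763583169/4066984870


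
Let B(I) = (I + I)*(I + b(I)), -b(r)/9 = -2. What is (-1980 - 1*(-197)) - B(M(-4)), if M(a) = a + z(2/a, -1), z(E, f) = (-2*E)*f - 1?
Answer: -1639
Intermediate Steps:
b(r) = 18 (b(r) = -9*(-2) = 18)
z(E, f) = -1 - 2*E*f (z(E, f) = -2*E*f - 1 = -1 - 2*E*f)
M(a) = -1 + a + 4/a (M(a) = a + (-1 - 2*2/a*(-1)) = a + (-1 + 4/a) = -1 + a + 4/a)
B(I) = 2*I*(18 + I) (B(I) = (I + I)*(I + 18) = (2*I)*(18 + I) = 2*I*(18 + I))
(-1980 - 1*(-197)) - B(M(-4)) = (-1980 - 1*(-197)) - 2*(-1 - 4 + 4/(-4))*(18 + (-1 - 4 + 4/(-4))) = (-1980 + 197) - 2*(-1 - 4 + 4*(-¼))*(18 + (-1 - 4 + 4*(-¼))) = -1783 - 2*(-1 - 4 - 1)*(18 + (-1 - 4 - 1)) = -1783 - 2*(-6)*(18 - 6) = -1783 - 2*(-6)*12 = -1783 - 1*(-144) = -1783 + 144 = -1639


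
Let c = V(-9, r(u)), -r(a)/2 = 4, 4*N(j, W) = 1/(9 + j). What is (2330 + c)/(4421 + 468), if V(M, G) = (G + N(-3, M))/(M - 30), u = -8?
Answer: 2181071/4576104 ≈ 0.47662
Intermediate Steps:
N(j, W) = 1/(4*(9 + j))
r(a) = -8 (r(a) = -2*4 = -8)
V(M, G) = (1/24 + G)/(-30 + M) (V(M, G) = (G + 1/(4*(9 - 3)))/(M - 30) = (G + (1/4)/6)/(-30 + M) = (G + (1/4)*(1/6))/(-30 + M) = (G + 1/24)/(-30 + M) = (1/24 + G)/(-30 + M))
c = 191/936 (c = (1/24 - 8)/(-30 - 9) = -191/24/(-39) = -1/39*(-191/24) = 191/936 ≈ 0.20406)
(2330 + c)/(4421 + 468) = (2330 + 191/936)/(4421 + 468) = (2181071/936)/4889 = (2181071/936)*(1/4889) = 2181071/4576104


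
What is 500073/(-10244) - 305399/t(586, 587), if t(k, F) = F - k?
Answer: -3129007429/10244 ≈ -3.0545e+5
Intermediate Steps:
500073/(-10244) - 305399/t(586, 587) = 500073/(-10244) - 305399/(587 - 1*586) = 500073*(-1/10244) - 305399/(587 - 586) = -500073/10244 - 305399/1 = -500073/10244 - 305399*1 = -500073/10244 - 305399 = -3129007429/10244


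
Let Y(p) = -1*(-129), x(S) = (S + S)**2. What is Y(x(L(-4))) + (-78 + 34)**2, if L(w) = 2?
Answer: 2065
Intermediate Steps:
x(S) = 4*S**2 (x(S) = (2*S)**2 = 4*S**2)
Y(p) = 129
Y(x(L(-4))) + (-78 + 34)**2 = 129 + (-78 + 34)**2 = 129 + (-44)**2 = 129 + 1936 = 2065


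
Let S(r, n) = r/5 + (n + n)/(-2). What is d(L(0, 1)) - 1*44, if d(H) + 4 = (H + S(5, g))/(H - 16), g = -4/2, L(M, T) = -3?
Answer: -48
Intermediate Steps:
g = -2 (g = -4*1/2 = -2)
S(r, n) = -n + r/5 (S(r, n) = r*(1/5) + (2*n)*(-1/2) = r/5 - n = -n + r/5)
d(H) = -4 + (3 + H)/(-16 + H) (d(H) = -4 + (H + (-1*(-2) + (1/5)*5))/(H - 16) = -4 + (H + (2 + 1))/(-16 + H) = -4 + (H + 3)/(-16 + H) = -4 + (3 + H)/(-16 + H))
d(L(0, 1)) - 1*44 = (67 - 3*(-3))/(-16 - 3) - 1*44 = (67 + 9)/(-19) - 44 = -1/19*76 - 44 = -4 - 44 = -48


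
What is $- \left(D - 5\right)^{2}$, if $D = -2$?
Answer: $-49$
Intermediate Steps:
$- \left(D - 5\right)^{2} = - \left(-2 - 5\right)^{2} = - \left(-7\right)^{2} = \left(-1\right) 49 = -49$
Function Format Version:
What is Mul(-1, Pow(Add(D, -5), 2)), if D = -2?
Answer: -49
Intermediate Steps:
Mul(-1, Pow(Add(D, -5), 2)) = Mul(-1, Pow(Add(-2, -5), 2)) = Mul(-1, Pow(-7, 2)) = Mul(-1, 49) = -49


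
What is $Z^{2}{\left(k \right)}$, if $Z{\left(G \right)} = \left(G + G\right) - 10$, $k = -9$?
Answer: $784$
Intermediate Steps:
$Z{\left(G \right)} = -10 + 2 G$ ($Z{\left(G \right)} = 2 G - 10 = -10 + 2 G$)
$Z^{2}{\left(k \right)} = \left(-10 + 2 \left(-9\right)\right)^{2} = \left(-10 - 18\right)^{2} = \left(-28\right)^{2} = 784$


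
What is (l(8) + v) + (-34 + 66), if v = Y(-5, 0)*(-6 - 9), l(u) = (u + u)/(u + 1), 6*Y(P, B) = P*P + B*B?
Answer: -517/18 ≈ -28.722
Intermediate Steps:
Y(P, B) = B²/6 + P²/6 (Y(P, B) = (P*P + B*B)/6 = (P² + B²)/6 = (B² + P²)/6 = B²/6 + P²/6)
l(u) = 2*u/(1 + u) (l(u) = (2*u)/(1 + u) = 2*u/(1 + u))
v = -125/2 (v = ((⅙)*0² + (⅙)*(-5)²)*(-6 - 9) = ((⅙)*0 + (⅙)*25)*(-15) = (0 + 25/6)*(-15) = (25/6)*(-15) = -125/2 ≈ -62.500)
(l(8) + v) + (-34 + 66) = (2*8/(1 + 8) - 125/2) + (-34 + 66) = (2*8/9 - 125/2) + 32 = (2*8*(⅑) - 125/2) + 32 = (16/9 - 125/2) + 32 = -1093/18 + 32 = -517/18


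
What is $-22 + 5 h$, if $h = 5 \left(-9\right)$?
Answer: $-247$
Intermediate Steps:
$h = -45$
$-22 + 5 h = -22 + 5 \left(-45\right) = -22 - 225 = -247$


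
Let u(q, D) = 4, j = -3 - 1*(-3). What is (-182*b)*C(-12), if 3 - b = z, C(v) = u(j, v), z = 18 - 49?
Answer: -24752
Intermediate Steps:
j = 0 (j = -3 + 3 = 0)
z = -31
C(v) = 4
b = 34 (b = 3 - 1*(-31) = 3 + 31 = 34)
(-182*b)*C(-12) = -182*34*4 = -6188*4 = -24752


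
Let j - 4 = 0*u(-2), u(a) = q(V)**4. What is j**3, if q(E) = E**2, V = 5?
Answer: 64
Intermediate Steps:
u(a) = 390625 (u(a) = (5**2)**4 = 25**4 = 390625)
j = 4 (j = 4 + 0*390625 = 4 + 0 = 4)
j**3 = 4**3 = 64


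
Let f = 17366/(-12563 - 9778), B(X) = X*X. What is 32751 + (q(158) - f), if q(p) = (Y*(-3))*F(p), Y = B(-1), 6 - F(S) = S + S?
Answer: 752484587/22341 ≈ 33682.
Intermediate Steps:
B(X) = X**2
F(S) = 6 - 2*S (F(S) = 6 - (S + S) = 6 - 2*S)
Y = 1 (Y = (-1)**2 = 1)
f = -17366/22341 (f = 17366/(-22341) = 17366*(-1/22341) = -17366/22341 ≈ -0.77732)
q(p) = -18 + 6*p (q(p) = (1*(-3))*(6 - 2*p) = -3*(6 - 2*p) = -18 + 6*p)
32751 + (q(158) - f) = 32751 + ((-18 + 6*158) - 1*(-17366/22341)) = 32751 + ((-18 + 948) + 17366/22341) = 32751 + (930 + 17366/22341) = 32751 + 20794496/22341 = 752484587/22341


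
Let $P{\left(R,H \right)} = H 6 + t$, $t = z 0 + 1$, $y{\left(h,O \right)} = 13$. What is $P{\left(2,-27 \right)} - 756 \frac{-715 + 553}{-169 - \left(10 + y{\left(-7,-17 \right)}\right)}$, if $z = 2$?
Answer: $- \frac{6391}{8} \approx -798.88$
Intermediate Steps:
$t = 1$ ($t = 2 \cdot 0 + 1 = 0 + 1 = 1$)
$P{\left(R,H \right)} = 1 + 6 H$ ($P{\left(R,H \right)} = H 6 + 1 = 6 H + 1 = 1 + 6 H$)
$P{\left(2,-27 \right)} - 756 \frac{-715 + 553}{-169 - \left(10 + y{\left(-7,-17 \right)}\right)} = \left(1 + 6 \left(-27\right)\right) - 756 \frac{-715 + 553}{-169 - 23} = \left(1 - 162\right) - 756 \left(- \frac{162}{-169 - 23}\right) = -161 - 756 \left(- \frac{162}{-169 - 23}\right) = -161 - 756 \left(- \frac{162}{-192}\right) = -161 - 756 \left(\left(-162\right) \left(- \frac{1}{192}\right)\right) = -161 - \frac{5103}{8} = - \frac{6391}{8}$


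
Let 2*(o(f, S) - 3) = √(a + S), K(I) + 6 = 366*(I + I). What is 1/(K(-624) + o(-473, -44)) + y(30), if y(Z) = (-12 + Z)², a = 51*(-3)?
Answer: 270397109624280/834558985961 - 2*I*√197/834558985961 ≈ 324.0 - 3.3636e-11*I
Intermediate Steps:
a = -153
K(I) = -6 + 732*I (K(I) = -6 + 366*(I + I) = -6 + 366*(2*I) = -6 + 732*I)
o(f, S) = 3 + √(-153 + S)/2
1/(K(-624) + o(-473, -44)) + y(30) = 1/((-6 + 732*(-624)) + (3 + √(-153 - 44)/2)) + (-12 + 30)² = 1/((-6 - 456768) + (3 + √(-197)/2)) + 18² = 1/(-456774 + (3 + (I*√197)/2)) + 324 = 1/(-456774 + (3 + I*√197/2)) + 324 = 1/(-456771 + I*√197/2) + 324 = 324 + 1/(-456771 + I*√197/2)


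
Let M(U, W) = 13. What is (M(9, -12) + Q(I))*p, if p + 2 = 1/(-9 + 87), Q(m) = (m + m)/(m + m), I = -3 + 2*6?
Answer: -1085/39 ≈ -27.821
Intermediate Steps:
I = 9 (I = -3 + 12 = 9)
Q(m) = 1 (Q(m) = (2*m)/((2*m)) = (2*m)*(1/(2*m)) = 1)
p = -155/78 (p = -2 + 1/(-9 + 87) = -2 + 1/78 = -155/78 ≈ -1.9872)
(M(9, -12) + Q(I))*p = (13 + 1)*(-155/78) = 14*(-155/78) = -1085/39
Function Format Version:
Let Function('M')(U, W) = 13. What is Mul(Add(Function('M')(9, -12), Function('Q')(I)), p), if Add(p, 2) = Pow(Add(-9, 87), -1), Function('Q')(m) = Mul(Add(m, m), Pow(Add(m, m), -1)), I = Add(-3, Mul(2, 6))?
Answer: Rational(-1085, 39) ≈ -27.821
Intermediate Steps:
I = 9 (I = Add(-3, 12) = 9)
Function('Q')(m) = 1 (Function('Q')(m) = Mul(Mul(2, m), Pow(Mul(2, m), -1)) = Mul(Mul(2, m), Mul(Rational(1, 2), Pow(m, -1))) = 1)
p = Rational(-155, 78) (p = Add(-2, Pow(Add(-9, 87), -1)) = Add(-2, Pow(78, -1)) = Add(-2, Rational(1, 78)) = Rational(-155, 78) ≈ -1.9872)
Mul(Add(Function('M')(9, -12), Function('Q')(I)), p) = Mul(Add(13, 1), Rational(-155, 78)) = Mul(14, Rational(-155, 78)) = Rational(-1085, 39)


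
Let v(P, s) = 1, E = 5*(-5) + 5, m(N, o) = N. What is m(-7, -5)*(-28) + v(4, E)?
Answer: 197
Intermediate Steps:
E = -20 (E = -25 + 5 = -20)
m(-7, -5)*(-28) + v(4, E) = -7*(-28) + 1 = 196 + 1 = 197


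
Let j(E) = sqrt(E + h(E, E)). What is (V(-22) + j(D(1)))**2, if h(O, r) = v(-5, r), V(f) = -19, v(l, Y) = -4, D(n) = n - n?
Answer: 357 - 76*I ≈ 357.0 - 76.0*I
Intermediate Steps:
D(n) = 0
h(O, r) = -4
j(E) = sqrt(-4 + E) (j(E) = sqrt(E - 4) = sqrt(-4 + E))
(V(-22) + j(D(1)))**2 = (-19 + sqrt(-4 + 0))**2 = (-19 + sqrt(-4))**2 = (-19 + 2*I)**2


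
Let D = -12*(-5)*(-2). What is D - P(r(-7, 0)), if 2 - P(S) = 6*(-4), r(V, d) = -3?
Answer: -146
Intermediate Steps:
P(S) = 26 (P(S) = 2 - 6*(-4) = 2 - 1*(-24) = 2 + 24 = 26)
D = -120 (D = 60*(-2) = -120)
D - P(r(-7, 0)) = -120 - 1*26 = -120 - 26 = -146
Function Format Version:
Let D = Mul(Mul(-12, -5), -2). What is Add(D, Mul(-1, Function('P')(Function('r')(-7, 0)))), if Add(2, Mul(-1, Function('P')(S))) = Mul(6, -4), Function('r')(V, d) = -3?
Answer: -146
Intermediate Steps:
Function('P')(S) = 26 (Function('P')(S) = Add(2, Mul(-1, Mul(6, -4))) = Add(2, Mul(-1, -24)) = Add(2, 24) = 26)
D = -120 (D = Mul(60, -2) = -120)
Add(D, Mul(-1, Function('P')(Function('r')(-7, 0)))) = Add(-120, Mul(-1, 26)) = Add(-120, -26) = -146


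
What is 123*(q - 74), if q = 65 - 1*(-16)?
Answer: 861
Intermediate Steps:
q = 81 (q = 65 + 16 = 81)
123*(q - 74) = 123*(81 - 74) = 123*7 = 861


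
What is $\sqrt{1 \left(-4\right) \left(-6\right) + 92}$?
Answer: $2 \sqrt{29} \approx 10.77$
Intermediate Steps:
$\sqrt{1 \left(-4\right) \left(-6\right) + 92} = \sqrt{\left(-4\right) \left(-6\right) + 92} = \sqrt{24 + 92} = \sqrt{116} = 2 \sqrt{29}$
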